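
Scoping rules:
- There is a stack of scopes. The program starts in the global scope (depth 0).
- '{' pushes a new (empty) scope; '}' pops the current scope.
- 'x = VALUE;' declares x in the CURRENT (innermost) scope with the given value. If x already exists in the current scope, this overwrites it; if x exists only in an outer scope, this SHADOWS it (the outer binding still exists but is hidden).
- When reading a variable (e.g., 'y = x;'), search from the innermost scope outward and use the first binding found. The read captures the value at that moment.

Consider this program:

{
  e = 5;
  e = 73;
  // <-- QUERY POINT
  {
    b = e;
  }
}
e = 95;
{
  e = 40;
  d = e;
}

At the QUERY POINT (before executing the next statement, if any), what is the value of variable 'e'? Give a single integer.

Step 1: enter scope (depth=1)
Step 2: declare e=5 at depth 1
Step 3: declare e=73 at depth 1
Visible at query point: e=73

Answer: 73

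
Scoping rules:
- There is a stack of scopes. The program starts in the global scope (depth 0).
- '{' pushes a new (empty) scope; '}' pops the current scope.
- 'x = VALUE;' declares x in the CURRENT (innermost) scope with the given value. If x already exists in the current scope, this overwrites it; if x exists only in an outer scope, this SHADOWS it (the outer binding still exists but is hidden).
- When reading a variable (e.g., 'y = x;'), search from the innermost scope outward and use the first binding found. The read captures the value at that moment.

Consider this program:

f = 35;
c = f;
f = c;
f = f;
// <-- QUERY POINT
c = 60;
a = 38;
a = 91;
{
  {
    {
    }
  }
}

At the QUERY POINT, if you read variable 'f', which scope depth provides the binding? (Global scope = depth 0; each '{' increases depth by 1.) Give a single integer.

Answer: 0

Derivation:
Step 1: declare f=35 at depth 0
Step 2: declare c=(read f)=35 at depth 0
Step 3: declare f=(read c)=35 at depth 0
Step 4: declare f=(read f)=35 at depth 0
Visible at query point: c=35 f=35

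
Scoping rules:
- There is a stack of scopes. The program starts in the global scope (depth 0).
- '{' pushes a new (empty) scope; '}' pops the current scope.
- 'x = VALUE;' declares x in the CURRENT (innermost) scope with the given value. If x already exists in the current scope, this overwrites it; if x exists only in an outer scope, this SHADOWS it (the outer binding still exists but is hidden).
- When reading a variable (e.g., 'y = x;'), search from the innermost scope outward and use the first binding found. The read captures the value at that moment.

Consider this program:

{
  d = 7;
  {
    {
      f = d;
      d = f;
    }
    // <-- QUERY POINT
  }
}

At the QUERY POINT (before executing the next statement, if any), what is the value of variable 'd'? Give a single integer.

Answer: 7

Derivation:
Step 1: enter scope (depth=1)
Step 2: declare d=7 at depth 1
Step 3: enter scope (depth=2)
Step 4: enter scope (depth=3)
Step 5: declare f=(read d)=7 at depth 3
Step 6: declare d=(read f)=7 at depth 3
Step 7: exit scope (depth=2)
Visible at query point: d=7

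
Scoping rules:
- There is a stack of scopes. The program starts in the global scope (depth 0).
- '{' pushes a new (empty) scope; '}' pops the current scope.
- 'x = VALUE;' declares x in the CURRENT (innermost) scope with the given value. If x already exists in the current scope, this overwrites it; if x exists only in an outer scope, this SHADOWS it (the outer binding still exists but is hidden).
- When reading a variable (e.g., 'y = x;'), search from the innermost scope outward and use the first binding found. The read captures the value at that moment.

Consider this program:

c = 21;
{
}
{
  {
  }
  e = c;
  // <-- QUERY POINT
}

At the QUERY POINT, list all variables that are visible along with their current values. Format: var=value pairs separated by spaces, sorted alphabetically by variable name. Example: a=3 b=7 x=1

Step 1: declare c=21 at depth 0
Step 2: enter scope (depth=1)
Step 3: exit scope (depth=0)
Step 4: enter scope (depth=1)
Step 5: enter scope (depth=2)
Step 6: exit scope (depth=1)
Step 7: declare e=(read c)=21 at depth 1
Visible at query point: c=21 e=21

Answer: c=21 e=21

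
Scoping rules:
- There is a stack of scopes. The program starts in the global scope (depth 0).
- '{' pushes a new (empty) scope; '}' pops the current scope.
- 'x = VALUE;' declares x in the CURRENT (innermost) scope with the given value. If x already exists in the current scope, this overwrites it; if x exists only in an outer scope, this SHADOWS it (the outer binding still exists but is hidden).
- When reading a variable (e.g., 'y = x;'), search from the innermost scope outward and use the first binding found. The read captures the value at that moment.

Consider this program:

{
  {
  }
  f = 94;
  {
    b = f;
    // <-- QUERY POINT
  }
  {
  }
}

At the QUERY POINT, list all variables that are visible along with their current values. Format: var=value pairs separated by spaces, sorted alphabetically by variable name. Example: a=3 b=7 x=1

Step 1: enter scope (depth=1)
Step 2: enter scope (depth=2)
Step 3: exit scope (depth=1)
Step 4: declare f=94 at depth 1
Step 5: enter scope (depth=2)
Step 6: declare b=(read f)=94 at depth 2
Visible at query point: b=94 f=94

Answer: b=94 f=94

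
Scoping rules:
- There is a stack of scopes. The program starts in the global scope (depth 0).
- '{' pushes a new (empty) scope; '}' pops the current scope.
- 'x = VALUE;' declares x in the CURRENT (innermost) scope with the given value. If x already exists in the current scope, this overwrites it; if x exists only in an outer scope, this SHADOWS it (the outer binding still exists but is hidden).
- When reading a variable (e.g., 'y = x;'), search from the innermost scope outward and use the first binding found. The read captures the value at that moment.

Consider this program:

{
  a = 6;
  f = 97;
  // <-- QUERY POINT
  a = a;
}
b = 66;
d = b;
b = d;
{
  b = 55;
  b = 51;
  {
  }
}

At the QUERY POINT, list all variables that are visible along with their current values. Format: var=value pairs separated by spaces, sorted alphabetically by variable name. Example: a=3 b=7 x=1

Answer: a=6 f=97

Derivation:
Step 1: enter scope (depth=1)
Step 2: declare a=6 at depth 1
Step 3: declare f=97 at depth 1
Visible at query point: a=6 f=97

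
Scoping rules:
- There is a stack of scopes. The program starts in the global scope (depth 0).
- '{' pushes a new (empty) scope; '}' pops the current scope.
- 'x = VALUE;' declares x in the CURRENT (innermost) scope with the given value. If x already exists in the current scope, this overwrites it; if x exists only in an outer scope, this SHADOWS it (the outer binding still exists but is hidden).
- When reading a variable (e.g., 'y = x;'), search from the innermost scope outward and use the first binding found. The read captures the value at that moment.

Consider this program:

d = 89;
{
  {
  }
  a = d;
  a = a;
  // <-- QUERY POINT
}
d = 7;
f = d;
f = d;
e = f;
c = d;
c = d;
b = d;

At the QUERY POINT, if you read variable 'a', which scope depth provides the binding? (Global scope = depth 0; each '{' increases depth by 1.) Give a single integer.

Answer: 1

Derivation:
Step 1: declare d=89 at depth 0
Step 2: enter scope (depth=1)
Step 3: enter scope (depth=2)
Step 4: exit scope (depth=1)
Step 5: declare a=(read d)=89 at depth 1
Step 6: declare a=(read a)=89 at depth 1
Visible at query point: a=89 d=89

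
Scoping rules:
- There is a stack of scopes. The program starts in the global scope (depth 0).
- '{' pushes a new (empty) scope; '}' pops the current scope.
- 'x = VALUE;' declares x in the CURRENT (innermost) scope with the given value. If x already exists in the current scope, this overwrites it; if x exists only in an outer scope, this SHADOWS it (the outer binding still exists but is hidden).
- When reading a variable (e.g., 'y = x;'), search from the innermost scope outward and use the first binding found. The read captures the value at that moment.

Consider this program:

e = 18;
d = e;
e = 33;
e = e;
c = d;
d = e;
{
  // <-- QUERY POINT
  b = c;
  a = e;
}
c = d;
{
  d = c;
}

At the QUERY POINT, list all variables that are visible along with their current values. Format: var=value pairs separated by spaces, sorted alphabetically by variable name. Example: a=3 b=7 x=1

Answer: c=18 d=33 e=33

Derivation:
Step 1: declare e=18 at depth 0
Step 2: declare d=(read e)=18 at depth 0
Step 3: declare e=33 at depth 0
Step 4: declare e=(read e)=33 at depth 0
Step 5: declare c=(read d)=18 at depth 0
Step 6: declare d=(read e)=33 at depth 0
Step 7: enter scope (depth=1)
Visible at query point: c=18 d=33 e=33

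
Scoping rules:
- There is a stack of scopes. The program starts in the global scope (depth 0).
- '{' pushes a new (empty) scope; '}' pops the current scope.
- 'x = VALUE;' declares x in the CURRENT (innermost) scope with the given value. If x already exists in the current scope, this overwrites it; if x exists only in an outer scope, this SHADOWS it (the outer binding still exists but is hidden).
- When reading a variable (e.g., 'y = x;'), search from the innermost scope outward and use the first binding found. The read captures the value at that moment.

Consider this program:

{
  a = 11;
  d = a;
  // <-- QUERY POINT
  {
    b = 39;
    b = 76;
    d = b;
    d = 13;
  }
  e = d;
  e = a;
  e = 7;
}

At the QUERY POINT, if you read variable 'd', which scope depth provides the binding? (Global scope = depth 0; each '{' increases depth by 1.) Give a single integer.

Answer: 1

Derivation:
Step 1: enter scope (depth=1)
Step 2: declare a=11 at depth 1
Step 3: declare d=(read a)=11 at depth 1
Visible at query point: a=11 d=11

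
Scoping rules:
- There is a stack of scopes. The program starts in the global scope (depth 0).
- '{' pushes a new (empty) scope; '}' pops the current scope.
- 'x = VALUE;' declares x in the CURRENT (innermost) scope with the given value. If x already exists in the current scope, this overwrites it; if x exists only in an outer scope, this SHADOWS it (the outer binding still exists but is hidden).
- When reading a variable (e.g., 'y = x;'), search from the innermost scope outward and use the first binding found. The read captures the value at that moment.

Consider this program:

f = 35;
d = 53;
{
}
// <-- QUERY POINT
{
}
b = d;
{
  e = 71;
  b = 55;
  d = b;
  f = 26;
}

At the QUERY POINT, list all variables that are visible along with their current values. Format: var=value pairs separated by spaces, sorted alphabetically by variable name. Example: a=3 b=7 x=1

Step 1: declare f=35 at depth 0
Step 2: declare d=53 at depth 0
Step 3: enter scope (depth=1)
Step 4: exit scope (depth=0)
Visible at query point: d=53 f=35

Answer: d=53 f=35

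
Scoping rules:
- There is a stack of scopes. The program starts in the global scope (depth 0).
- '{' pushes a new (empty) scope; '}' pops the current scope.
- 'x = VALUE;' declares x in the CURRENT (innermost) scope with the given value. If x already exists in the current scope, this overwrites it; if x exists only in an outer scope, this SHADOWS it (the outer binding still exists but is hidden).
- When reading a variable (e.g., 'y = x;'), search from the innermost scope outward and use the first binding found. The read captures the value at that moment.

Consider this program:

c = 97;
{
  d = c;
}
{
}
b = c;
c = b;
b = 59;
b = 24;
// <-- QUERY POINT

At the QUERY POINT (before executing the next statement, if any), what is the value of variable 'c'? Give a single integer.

Answer: 97

Derivation:
Step 1: declare c=97 at depth 0
Step 2: enter scope (depth=1)
Step 3: declare d=(read c)=97 at depth 1
Step 4: exit scope (depth=0)
Step 5: enter scope (depth=1)
Step 6: exit scope (depth=0)
Step 7: declare b=(read c)=97 at depth 0
Step 8: declare c=(read b)=97 at depth 0
Step 9: declare b=59 at depth 0
Step 10: declare b=24 at depth 0
Visible at query point: b=24 c=97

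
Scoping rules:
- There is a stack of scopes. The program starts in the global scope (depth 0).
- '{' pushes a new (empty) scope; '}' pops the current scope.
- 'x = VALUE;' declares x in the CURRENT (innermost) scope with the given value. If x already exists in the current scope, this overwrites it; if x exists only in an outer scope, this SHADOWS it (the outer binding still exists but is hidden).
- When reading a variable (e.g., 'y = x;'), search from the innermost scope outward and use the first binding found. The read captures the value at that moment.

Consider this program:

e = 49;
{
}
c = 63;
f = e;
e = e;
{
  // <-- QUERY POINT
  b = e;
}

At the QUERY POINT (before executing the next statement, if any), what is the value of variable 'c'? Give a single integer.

Step 1: declare e=49 at depth 0
Step 2: enter scope (depth=1)
Step 3: exit scope (depth=0)
Step 4: declare c=63 at depth 0
Step 5: declare f=(read e)=49 at depth 0
Step 6: declare e=(read e)=49 at depth 0
Step 7: enter scope (depth=1)
Visible at query point: c=63 e=49 f=49

Answer: 63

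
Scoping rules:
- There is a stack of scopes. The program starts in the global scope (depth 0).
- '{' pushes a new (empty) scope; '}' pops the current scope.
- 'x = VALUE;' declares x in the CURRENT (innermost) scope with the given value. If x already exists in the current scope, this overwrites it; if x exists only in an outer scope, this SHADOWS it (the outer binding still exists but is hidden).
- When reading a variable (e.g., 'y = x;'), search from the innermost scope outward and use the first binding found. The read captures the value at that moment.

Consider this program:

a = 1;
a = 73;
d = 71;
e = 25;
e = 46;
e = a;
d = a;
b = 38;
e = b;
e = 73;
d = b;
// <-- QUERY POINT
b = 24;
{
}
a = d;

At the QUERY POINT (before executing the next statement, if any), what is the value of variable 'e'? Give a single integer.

Answer: 73

Derivation:
Step 1: declare a=1 at depth 0
Step 2: declare a=73 at depth 0
Step 3: declare d=71 at depth 0
Step 4: declare e=25 at depth 0
Step 5: declare e=46 at depth 0
Step 6: declare e=(read a)=73 at depth 0
Step 7: declare d=(read a)=73 at depth 0
Step 8: declare b=38 at depth 0
Step 9: declare e=(read b)=38 at depth 0
Step 10: declare e=73 at depth 0
Step 11: declare d=(read b)=38 at depth 0
Visible at query point: a=73 b=38 d=38 e=73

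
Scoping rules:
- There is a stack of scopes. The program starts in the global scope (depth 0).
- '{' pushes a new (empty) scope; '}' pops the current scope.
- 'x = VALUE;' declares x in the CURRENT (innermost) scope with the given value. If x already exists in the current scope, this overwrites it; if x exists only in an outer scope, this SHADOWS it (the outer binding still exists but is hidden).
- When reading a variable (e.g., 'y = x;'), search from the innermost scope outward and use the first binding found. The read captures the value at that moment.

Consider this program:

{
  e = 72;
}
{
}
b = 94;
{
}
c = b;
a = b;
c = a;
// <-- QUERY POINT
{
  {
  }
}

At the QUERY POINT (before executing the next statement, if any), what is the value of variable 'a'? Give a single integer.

Answer: 94

Derivation:
Step 1: enter scope (depth=1)
Step 2: declare e=72 at depth 1
Step 3: exit scope (depth=0)
Step 4: enter scope (depth=1)
Step 5: exit scope (depth=0)
Step 6: declare b=94 at depth 0
Step 7: enter scope (depth=1)
Step 8: exit scope (depth=0)
Step 9: declare c=(read b)=94 at depth 0
Step 10: declare a=(read b)=94 at depth 0
Step 11: declare c=(read a)=94 at depth 0
Visible at query point: a=94 b=94 c=94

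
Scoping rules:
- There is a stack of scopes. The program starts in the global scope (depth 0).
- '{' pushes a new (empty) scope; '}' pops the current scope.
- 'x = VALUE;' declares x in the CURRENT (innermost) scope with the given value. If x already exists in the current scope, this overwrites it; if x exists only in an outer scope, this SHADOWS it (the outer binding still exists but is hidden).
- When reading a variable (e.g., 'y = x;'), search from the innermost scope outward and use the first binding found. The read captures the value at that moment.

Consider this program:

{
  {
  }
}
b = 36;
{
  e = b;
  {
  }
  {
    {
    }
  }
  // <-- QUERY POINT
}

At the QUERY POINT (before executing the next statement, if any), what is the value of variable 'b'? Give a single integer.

Answer: 36

Derivation:
Step 1: enter scope (depth=1)
Step 2: enter scope (depth=2)
Step 3: exit scope (depth=1)
Step 4: exit scope (depth=0)
Step 5: declare b=36 at depth 0
Step 6: enter scope (depth=1)
Step 7: declare e=(read b)=36 at depth 1
Step 8: enter scope (depth=2)
Step 9: exit scope (depth=1)
Step 10: enter scope (depth=2)
Step 11: enter scope (depth=3)
Step 12: exit scope (depth=2)
Step 13: exit scope (depth=1)
Visible at query point: b=36 e=36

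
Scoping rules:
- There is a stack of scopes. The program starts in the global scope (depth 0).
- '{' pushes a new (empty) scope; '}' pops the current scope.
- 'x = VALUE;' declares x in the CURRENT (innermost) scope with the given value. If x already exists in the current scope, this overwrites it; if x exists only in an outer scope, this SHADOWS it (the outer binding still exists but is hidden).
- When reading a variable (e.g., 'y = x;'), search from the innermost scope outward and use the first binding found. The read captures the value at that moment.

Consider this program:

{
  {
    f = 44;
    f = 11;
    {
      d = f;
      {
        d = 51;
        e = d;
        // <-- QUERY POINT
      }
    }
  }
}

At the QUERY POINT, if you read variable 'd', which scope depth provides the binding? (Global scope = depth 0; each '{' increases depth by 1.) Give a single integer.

Step 1: enter scope (depth=1)
Step 2: enter scope (depth=2)
Step 3: declare f=44 at depth 2
Step 4: declare f=11 at depth 2
Step 5: enter scope (depth=3)
Step 6: declare d=(read f)=11 at depth 3
Step 7: enter scope (depth=4)
Step 8: declare d=51 at depth 4
Step 9: declare e=(read d)=51 at depth 4
Visible at query point: d=51 e=51 f=11

Answer: 4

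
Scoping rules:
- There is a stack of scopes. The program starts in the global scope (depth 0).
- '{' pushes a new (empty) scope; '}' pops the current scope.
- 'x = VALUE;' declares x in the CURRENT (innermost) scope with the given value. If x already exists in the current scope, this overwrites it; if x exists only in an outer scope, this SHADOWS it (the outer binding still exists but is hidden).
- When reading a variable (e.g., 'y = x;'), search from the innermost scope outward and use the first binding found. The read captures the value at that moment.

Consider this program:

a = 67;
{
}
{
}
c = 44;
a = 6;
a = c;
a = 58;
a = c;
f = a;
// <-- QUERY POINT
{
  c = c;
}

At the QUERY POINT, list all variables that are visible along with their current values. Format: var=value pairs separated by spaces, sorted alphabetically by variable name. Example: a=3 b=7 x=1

Step 1: declare a=67 at depth 0
Step 2: enter scope (depth=1)
Step 3: exit scope (depth=0)
Step 4: enter scope (depth=1)
Step 5: exit scope (depth=0)
Step 6: declare c=44 at depth 0
Step 7: declare a=6 at depth 0
Step 8: declare a=(read c)=44 at depth 0
Step 9: declare a=58 at depth 0
Step 10: declare a=(read c)=44 at depth 0
Step 11: declare f=(read a)=44 at depth 0
Visible at query point: a=44 c=44 f=44

Answer: a=44 c=44 f=44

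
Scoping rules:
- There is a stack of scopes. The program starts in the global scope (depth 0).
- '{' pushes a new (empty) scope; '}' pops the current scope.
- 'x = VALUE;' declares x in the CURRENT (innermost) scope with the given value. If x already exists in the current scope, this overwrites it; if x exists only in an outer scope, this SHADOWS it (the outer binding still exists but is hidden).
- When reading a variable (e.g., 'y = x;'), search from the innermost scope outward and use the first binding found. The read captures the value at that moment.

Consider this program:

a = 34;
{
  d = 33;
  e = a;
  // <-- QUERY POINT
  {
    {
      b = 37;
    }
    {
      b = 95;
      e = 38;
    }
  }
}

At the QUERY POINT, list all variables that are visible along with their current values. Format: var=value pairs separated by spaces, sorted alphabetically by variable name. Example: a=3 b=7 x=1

Step 1: declare a=34 at depth 0
Step 2: enter scope (depth=1)
Step 3: declare d=33 at depth 1
Step 4: declare e=(read a)=34 at depth 1
Visible at query point: a=34 d=33 e=34

Answer: a=34 d=33 e=34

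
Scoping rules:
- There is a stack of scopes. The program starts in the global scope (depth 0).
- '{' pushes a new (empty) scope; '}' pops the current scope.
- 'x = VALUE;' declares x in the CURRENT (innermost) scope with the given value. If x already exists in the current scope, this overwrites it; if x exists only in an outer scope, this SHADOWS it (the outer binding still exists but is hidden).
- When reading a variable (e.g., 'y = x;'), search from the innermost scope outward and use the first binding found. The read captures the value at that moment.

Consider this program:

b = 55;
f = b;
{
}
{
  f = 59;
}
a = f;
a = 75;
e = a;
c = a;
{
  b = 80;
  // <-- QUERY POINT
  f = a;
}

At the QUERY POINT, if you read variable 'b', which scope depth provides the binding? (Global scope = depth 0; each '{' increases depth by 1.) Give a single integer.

Answer: 1

Derivation:
Step 1: declare b=55 at depth 0
Step 2: declare f=(read b)=55 at depth 0
Step 3: enter scope (depth=1)
Step 4: exit scope (depth=0)
Step 5: enter scope (depth=1)
Step 6: declare f=59 at depth 1
Step 7: exit scope (depth=0)
Step 8: declare a=(read f)=55 at depth 0
Step 9: declare a=75 at depth 0
Step 10: declare e=(read a)=75 at depth 0
Step 11: declare c=(read a)=75 at depth 0
Step 12: enter scope (depth=1)
Step 13: declare b=80 at depth 1
Visible at query point: a=75 b=80 c=75 e=75 f=55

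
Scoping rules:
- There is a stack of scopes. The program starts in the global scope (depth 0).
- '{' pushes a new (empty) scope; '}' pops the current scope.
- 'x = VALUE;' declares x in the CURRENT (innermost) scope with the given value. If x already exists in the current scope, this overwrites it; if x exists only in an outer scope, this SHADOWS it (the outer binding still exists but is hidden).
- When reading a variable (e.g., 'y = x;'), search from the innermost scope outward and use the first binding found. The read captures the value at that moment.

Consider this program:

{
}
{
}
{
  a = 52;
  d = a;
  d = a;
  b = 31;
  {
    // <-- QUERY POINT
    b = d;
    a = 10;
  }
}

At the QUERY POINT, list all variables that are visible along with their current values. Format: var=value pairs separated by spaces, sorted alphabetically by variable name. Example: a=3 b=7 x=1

Step 1: enter scope (depth=1)
Step 2: exit scope (depth=0)
Step 3: enter scope (depth=1)
Step 4: exit scope (depth=0)
Step 5: enter scope (depth=1)
Step 6: declare a=52 at depth 1
Step 7: declare d=(read a)=52 at depth 1
Step 8: declare d=(read a)=52 at depth 1
Step 9: declare b=31 at depth 1
Step 10: enter scope (depth=2)
Visible at query point: a=52 b=31 d=52

Answer: a=52 b=31 d=52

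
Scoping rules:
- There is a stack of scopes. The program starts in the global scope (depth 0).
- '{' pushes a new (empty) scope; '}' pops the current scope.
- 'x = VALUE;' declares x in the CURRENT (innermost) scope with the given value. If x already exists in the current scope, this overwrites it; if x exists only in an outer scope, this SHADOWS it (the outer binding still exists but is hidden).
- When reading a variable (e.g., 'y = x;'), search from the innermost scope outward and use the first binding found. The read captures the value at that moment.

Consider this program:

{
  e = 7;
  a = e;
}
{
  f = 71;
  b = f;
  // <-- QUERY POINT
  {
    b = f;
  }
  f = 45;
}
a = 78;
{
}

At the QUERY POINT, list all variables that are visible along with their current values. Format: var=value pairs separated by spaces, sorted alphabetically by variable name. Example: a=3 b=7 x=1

Answer: b=71 f=71

Derivation:
Step 1: enter scope (depth=1)
Step 2: declare e=7 at depth 1
Step 3: declare a=(read e)=7 at depth 1
Step 4: exit scope (depth=0)
Step 5: enter scope (depth=1)
Step 6: declare f=71 at depth 1
Step 7: declare b=(read f)=71 at depth 1
Visible at query point: b=71 f=71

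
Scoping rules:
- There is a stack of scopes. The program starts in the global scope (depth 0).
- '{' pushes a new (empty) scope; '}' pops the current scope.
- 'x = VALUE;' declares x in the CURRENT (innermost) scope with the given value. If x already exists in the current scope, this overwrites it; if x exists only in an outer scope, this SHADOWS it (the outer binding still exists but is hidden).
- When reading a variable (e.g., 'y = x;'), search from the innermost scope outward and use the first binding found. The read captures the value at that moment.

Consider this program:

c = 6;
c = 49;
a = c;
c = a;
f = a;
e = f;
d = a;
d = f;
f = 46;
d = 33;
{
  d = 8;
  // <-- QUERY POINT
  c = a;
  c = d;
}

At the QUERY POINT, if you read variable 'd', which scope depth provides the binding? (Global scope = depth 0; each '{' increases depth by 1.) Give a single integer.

Step 1: declare c=6 at depth 0
Step 2: declare c=49 at depth 0
Step 3: declare a=(read c)=49 at depth 0
Step 4: declare c=(read a)=49 at depth 0
Step 5: declare f=(read a)=49 at depth 0
Step 6: declare e=(read f)=49 at depth 0
Step 7: declare d=(read a)=49 at depth 0
Step 8: declare d=(read f)=49 at depth 0
Step 9: declare f=46 at depth 0
Step 10: declare d=33 at depth 0
Step 11: enter scope (depth=1)
Step 12: declare d=8 at depth 1
Visible at query point: a=49 c=49 d=8 e=49 f=46

Answer: 1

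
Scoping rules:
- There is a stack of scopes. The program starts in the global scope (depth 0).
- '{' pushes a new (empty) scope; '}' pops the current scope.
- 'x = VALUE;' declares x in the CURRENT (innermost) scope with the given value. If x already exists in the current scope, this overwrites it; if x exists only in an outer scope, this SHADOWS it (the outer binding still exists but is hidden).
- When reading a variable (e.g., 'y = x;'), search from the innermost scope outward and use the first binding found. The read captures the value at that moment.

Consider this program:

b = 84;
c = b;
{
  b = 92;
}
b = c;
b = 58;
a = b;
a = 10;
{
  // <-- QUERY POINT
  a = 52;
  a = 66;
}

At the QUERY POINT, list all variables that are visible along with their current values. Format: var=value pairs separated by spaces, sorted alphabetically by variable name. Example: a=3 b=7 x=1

Answer: a=10 b=58 c=84

Derivation:
Step 1: declare b=84 at depth 0
Step 2: declare c=(read b)=84 at depth 0
Step 3: enter scope (depth=1)
Step 4: declare b=92 at depth 1
Step 5: exit scope (depth=0)
Step 6: declare b=(read c)=84 at depth 0
Step 7: declare b=58 at depth 0
Step 8: declare a=(read b)=58 at depth 0
Step 9: declare a=10 at depth 0
Step 10: enter scope (depth=1)
Visible at query point: a=10 b=58 c=84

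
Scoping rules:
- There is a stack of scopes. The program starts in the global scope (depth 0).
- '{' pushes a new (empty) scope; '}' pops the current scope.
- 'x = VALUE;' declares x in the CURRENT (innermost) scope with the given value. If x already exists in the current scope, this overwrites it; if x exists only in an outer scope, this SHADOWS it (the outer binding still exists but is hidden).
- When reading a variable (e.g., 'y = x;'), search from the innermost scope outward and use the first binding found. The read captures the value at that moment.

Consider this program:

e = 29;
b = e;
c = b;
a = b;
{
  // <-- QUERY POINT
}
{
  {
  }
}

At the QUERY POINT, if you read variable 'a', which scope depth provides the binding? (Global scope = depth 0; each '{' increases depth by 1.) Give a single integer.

Step 1: declare e=29 at depth 0
Step 2: declare b=(read e)=29 at depth 0
Step 3: declare c=(read b)=29 at depth 0
Step 4: declare a=(read b)=29 at depth 0
Step 5: enter scope (depth=1)
Visible at query point: a=29 b=29 c=29 e=29

Answer: 0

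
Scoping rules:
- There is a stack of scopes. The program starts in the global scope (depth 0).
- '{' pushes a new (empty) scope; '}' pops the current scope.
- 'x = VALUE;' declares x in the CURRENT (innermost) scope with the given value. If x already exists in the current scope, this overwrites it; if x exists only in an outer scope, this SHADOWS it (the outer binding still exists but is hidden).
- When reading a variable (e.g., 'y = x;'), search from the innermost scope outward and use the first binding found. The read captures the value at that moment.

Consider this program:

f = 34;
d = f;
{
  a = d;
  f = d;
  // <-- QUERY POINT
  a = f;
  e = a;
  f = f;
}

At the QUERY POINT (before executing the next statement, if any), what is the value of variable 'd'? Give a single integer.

Step 1: declare f=34 at depth 0
Step 2: declare d=(read f)=34 at depth 0
Step 3: enter scope (depth=1)
Step 4: declare a=(read d)=34 at depth 1
Step 5: declare f=(read d)=34 at depth 1
Visible at query point: a=34 d=34 f=34

Answer: 34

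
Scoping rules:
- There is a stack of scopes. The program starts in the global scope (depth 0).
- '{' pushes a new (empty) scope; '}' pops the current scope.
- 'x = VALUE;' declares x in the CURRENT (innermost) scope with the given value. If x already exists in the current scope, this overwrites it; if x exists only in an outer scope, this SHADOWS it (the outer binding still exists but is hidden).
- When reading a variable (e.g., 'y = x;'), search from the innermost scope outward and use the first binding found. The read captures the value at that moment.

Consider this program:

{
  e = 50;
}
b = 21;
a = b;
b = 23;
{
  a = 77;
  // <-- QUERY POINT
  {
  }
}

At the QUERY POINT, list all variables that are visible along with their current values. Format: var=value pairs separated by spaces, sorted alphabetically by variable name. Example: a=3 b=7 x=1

Step 1: enter scope (depth=1)
Step 2: declare e=50 at depth 1
Step 3: exit scope (depth=0)
Step 4: declare b=21 at depth 0
Step 5: declare a=(read b)=21 at depth 0
Step 6: declare b=23 at depth 0
Step 7: enter scope (depth=1)
Step 8: declare a=77 at depth 1
Visible at query point: a=77 b=23

Answer: a=77 b=23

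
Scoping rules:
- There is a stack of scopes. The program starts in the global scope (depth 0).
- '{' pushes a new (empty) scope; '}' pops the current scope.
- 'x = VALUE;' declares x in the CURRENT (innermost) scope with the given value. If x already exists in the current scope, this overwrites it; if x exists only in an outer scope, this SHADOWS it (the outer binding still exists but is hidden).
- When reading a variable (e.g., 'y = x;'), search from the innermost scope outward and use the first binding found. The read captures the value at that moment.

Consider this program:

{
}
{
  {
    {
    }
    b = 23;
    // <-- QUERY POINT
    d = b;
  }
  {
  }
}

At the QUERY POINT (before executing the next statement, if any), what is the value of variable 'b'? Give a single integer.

Step 1: enter scope (depth=1)
Step 2: exit scope (depth=0)
Step 3: enter scope (depth=1)
Step 4: enter scope (depth=2)
Step 5: enter scope (depth=3)
Step 6: exit scope (depth=2)
Step 7: declare b=23 at depth 2
Visible at query point: b=23

Answer: 23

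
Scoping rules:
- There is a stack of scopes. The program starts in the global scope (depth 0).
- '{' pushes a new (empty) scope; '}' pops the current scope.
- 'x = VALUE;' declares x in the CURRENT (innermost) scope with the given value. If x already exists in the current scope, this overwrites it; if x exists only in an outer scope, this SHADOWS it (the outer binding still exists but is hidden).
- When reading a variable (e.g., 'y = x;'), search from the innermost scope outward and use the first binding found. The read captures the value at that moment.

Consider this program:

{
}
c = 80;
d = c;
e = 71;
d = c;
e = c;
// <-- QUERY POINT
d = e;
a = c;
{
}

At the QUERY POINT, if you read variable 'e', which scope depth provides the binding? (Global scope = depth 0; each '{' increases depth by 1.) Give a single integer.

Answer: 0

Derivation:
Step 1: enter scope (depth=1)
Step 2: exit scope (depth=0)
Step 3: declare c=80 at depth 0
Step 4: declare d=(read c)=80 at depth 0
Step 5: declare e=71 at depth 0
Step 6: declare d=(read c)=80 at depth 0
Step 7: declare e=(read c)=80 at depth 0
Visible at query point: c=80 d=80 e=80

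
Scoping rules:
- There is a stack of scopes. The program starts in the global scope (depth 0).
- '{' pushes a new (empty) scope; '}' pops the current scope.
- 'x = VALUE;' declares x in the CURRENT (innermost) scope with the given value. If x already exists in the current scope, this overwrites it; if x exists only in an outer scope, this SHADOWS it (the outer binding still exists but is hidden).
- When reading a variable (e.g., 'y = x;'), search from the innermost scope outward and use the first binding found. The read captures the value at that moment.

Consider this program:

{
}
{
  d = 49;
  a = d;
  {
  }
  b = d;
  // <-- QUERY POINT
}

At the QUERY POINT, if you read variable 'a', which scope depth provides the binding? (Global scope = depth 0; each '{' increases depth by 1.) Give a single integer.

Answer: 1

Derivation:
Step 1: enter scope (depth=1)
Step 2: exit scope (depth=0)
Step 3: enter scope (depth=1)
Step 4: declare d=49 at depth 1
Step 5: declare a=(read d)=49 at depth 1
Step 6: enter scope (depth=2)
Step 7: exit scope (depth=1)
Step 8: declare b=(read d)=49 at depth 1
Visible at query point: a=49 b=49 d=49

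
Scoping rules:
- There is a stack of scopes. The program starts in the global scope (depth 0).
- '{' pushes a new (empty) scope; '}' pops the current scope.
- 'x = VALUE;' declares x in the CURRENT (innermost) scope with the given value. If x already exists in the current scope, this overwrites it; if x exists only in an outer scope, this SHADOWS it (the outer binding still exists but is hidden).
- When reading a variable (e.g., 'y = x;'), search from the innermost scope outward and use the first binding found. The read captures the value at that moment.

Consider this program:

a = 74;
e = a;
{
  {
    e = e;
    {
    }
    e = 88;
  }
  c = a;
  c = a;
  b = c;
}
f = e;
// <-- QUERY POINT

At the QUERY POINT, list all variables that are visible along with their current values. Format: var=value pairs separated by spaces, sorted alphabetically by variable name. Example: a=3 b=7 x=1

Step 1: declare a=74 at depth 0
Step 2: declare e=(read a)=74 at depth 0
Step 3: enter scope (depth=1)
Step 4: enter scope (depth=2)
Step 5: declare e=(read e)=74 at depth 2
Step 6: enter scope (depth=3)
Step 7: exit scope (depth=2)
Step 8: declare e=88 at depth 2
Step 9: exit scope (depth=1)
Step 10: declare c=(read a)=74 at depth 1
Step 11: declare c=(read a)=74 at depth 1
Step 12: declare b=(read c)=74 at depth 1
Step 13: exit scope (depth=0)
Step 14: declare f=(read e)=74 at depth 0
Visible at query point: a=74 e=74 f=74

Answer: a=74 e=74 f=74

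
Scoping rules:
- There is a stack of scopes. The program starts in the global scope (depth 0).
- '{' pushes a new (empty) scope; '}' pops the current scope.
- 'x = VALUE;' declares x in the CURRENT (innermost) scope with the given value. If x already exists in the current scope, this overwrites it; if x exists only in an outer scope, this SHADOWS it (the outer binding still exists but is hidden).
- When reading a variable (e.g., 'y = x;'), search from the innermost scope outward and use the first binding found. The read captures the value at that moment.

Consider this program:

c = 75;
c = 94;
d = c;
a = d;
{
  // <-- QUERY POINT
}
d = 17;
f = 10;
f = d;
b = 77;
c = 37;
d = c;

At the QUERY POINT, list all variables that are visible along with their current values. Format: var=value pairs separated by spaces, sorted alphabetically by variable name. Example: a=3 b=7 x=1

Answer: a=94 c=94 d=94

Derivation:
Step 1: declare c=75 at depth 0
Step 2: declare c=94 at depth 0
Step 3: declare d=(read c)=94 at depth 0
Step 4: declare a=(read d)=94 at depth 0
Step 5: enter scope (depth=1)
Visible at query point: a=94 c=94 d=94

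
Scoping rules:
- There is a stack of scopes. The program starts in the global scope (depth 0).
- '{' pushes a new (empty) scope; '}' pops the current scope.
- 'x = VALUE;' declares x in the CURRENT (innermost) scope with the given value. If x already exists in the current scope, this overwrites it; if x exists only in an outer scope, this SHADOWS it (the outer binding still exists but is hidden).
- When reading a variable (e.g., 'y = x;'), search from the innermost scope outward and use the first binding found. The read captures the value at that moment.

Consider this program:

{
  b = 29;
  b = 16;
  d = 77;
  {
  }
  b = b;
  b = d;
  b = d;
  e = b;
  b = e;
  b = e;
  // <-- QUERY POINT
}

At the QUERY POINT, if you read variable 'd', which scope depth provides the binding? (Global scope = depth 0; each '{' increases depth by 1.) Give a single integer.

Answer: 1

Derivation:
Step 1: enter scope (depth=1)
Step 2: declare b=29 at depth 1
Step 3: declare b=16 at depth 1
Step 4: declare d=77 at depth 1
Step 5: enter scope (depth=2)
Step 6: exit scope (depth=1)
Step 7: declare b=(read b)=16 at depth 1
Step 8: declare b=(read d)=77 at depth 1
Step 9: declare b=(read d)=77 at depth 1
Step 10: declare e=(read b)=77 at depth 1
Step 11: declare b=(read e)=77 at depth 1
Step 12: declare b=(read e)=77 at depth 1
Visible at query point: b=77 d=77 e=77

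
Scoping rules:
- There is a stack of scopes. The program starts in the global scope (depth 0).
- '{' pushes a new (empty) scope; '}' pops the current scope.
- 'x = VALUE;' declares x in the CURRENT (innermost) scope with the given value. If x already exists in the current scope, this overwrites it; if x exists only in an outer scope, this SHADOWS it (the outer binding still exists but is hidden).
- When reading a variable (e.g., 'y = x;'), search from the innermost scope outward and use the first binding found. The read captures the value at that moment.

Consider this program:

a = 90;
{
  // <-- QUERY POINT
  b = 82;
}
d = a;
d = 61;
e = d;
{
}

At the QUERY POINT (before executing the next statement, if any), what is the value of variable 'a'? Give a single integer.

Step 1: declare a=90 at depth 0
Step 2: enter scope (depth=1)
Visible at query point: a=90

Answer: 90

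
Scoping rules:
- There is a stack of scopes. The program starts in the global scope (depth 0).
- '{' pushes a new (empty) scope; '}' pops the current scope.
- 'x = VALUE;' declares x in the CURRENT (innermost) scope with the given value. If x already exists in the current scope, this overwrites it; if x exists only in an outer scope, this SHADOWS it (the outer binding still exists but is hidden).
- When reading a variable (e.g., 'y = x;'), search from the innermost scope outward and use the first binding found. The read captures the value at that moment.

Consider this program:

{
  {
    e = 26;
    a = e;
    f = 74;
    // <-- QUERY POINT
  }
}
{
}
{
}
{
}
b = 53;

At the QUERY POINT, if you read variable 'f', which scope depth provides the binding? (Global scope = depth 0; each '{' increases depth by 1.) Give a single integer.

Answer: 2

Derivation:
Step 1: enter scope (depth=1)
Step 2: enter scope (depth=2)
Step 3: declare e=26 at depth 2
Step 4: declare a=(read e)=26 at depth 2
Step 5: declare f=74 at depth 2
Visible at query point: a=26 e=26 f=74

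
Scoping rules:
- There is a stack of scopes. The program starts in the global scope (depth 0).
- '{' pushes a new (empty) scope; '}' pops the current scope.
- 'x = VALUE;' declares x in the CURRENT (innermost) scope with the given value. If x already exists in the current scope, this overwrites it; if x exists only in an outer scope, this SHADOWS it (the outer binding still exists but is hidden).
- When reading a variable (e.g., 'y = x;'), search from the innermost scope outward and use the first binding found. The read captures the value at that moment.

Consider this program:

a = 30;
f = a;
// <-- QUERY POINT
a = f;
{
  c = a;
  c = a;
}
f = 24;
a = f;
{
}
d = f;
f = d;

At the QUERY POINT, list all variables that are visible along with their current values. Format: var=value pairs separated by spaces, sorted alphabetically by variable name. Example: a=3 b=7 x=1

Answer: a=30 f=30

Derivation:
Step 1: declare a=30 at depth 0
Step 2: declare f=(read a)=30 at depth 0
Visible at query point: a=30 f=30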